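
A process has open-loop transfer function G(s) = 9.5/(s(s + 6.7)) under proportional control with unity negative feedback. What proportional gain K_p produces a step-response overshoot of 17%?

From %OS = 100·exp(−πζ/√(1−ζ²)) = 17%, ζ = −ln(0.17)/√(π²+ln²(0.17)) = 0.4913.
Characteristic equation s² + 6.7s + 9.5K_p = 0 gives ζ = 6.7/(2√(9.5K_p)).
Setting ζ = 0.4913: √(9.5K_p) = 6.7/(2·0.4913) = 6.819, so K_p = 46.5/9.5 = 4.89.

K_p = 4.89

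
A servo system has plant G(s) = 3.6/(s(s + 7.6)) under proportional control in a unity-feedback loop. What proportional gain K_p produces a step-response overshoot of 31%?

K_p = 32.9

From %OS = 100·exp(−πζ/√(1−ζ²)) = 31%, ζ = −ln(0.31)/√(π²+ln²(0.31)) = 0.3493.
Characteristic equation s² + 7.6s + 3.6K_p = 0 gives ζ = 7.6/(2√(3.6K_p)).
Setting ζ = 0.3493: √(3.6K_p) = 7.6/(2·0.3493) = 10.88, so K_p = 118.3/3.6 = 32.9.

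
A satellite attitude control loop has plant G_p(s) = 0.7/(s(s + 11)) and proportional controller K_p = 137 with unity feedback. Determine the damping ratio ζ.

ζ = 0.562

With unity feedback the closed-loop characteristic equation is s² + 11s + 137·0.7 = s² + 11s + 95.9 = 0.
So ω_n² = 95.9 ⇒ ω_n = 9.793 rad/s, and ζ = 11/(2ω_n) = 0.562.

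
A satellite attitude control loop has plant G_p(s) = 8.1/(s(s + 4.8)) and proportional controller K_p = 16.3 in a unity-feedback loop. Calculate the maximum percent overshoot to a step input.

Closed-loop characteristic equation: s² + 4.8s + 132 = 0, so ω_n = 11.49 rad/s and ζ = 4.8/(2·11.49) = 0.2089.
%OS = 100·exp(−πζ/√(1−ζ²)) = 100·exp(−π·0.2089/√0.9564) = 51.1%.

51.1%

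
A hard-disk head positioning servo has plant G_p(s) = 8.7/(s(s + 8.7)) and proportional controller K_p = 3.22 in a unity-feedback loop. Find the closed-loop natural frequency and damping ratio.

ω_n = 5.29 rad/s, ζ = 0.822

1 + K_p·G_p(s) = 0 gives s² + 8.7s + 28.01 = 0.
Matching s² + 2ζω_n s + ω_n²: ω_n = √28.01 = 5.293 rad/s and 2ζω_n = 8.7, so ζ = 8.7/(2·5.293) = 0.822.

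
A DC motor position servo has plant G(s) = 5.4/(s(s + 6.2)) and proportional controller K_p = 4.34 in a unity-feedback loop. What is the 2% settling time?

T_s ≈ 1.29 s

The closed-loop denominator s² + 6.2s + 23.44 gives ω_n = √23.44 = 4.841 and ζ = 6.2/(2ω_n) = 0.6404.
2% settling time T_s ≈ 4/(ζω_n) = 4/3.1 = 1.29 s.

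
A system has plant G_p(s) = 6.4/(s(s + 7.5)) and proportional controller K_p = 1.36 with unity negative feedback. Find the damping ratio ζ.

With unity feedback the closed-loop characteristic equation is s² + 7.5s + 1.36·6.4 = s² + 7.5s + 8.704 = 0.
So ω_n² = 8.704 ⇒ ω_n = 2.95 rad/s, and ζ = 7.5/(2ω_n) = 1.27.

ζ = 1.27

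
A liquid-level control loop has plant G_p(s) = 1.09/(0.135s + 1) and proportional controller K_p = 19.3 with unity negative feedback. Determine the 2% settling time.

T_s ≈ 0.0245 s

Closed loop: T(s) = K_p·G_p/(1+K_p·G_p) = 21.04/(0.135s + 1 + 21.04), with pole at s = −(1 + 21.04)/0.135 = −163.2.
τ = 1/163.2 = 0.006126 s, so 2% settling time ≈ 4τ = 0.0245 s.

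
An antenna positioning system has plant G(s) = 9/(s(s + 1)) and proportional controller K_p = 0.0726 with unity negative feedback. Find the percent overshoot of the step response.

8.43%

From 1 + K_pG(s) = 0: s² + 1s + 0.6534 = 0 ⇒ ω_n = 0.8083, ζ = 0.6186.
%OS = 100·exp(−πζ/√(1−ζ²)) = 100·exp(−π·0.6186/√0.6174) = 8.43%.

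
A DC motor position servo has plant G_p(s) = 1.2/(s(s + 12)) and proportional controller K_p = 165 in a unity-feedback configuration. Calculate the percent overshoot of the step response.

22.7%

From 1 + K_pG_p(s) = 0: s² + 12s + 198 = 0 ⇒ ω_n = 14.07, ζ = 0.4264.
%OS = 100·exp(−πζ/√(1−ζ²)) = 100·exp(−π·0.4264/√0.8182) = 22.7%.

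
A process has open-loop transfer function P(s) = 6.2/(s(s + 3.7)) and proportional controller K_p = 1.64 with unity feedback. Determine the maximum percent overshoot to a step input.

10.7%

Closed-loop characteristic equation: s² + 3.7s + 10.17 = 0, so ω_n = 3.189 rad/s and ζ = 3.7/(2·3.189) = 0.5802.
%OS = 100·exp(−πζ/√(1−ζ²)) = 100·exp(−π·0.5802/√0.6634) = 10.7%.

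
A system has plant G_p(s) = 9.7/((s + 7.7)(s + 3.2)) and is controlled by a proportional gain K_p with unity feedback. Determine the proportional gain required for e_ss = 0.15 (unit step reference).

K_p = 14.4

The loop is type 0, so e_ss(step) = 1/(1 + K_pos) with K_pos = K_p·G_p(0).
G_p(0) = 0.3937. Require 1/(1 + K_p·0.3937) = 0.15, so 1 + 0.3937·K_p = 6.667.
K_p = (6.667 − 1)/0.3937 = 14.4.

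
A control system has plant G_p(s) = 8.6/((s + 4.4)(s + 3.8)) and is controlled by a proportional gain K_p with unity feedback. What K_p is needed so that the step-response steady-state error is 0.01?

K_p = 192

The loop is type 0, so e_ss(step) = 1/(1 + K_pos) with K_pos = K_p·G_p(0).
G_p(0) = 0.5144. Require 1/(1 + K_p·0.5144) = 0.01, so 1 + 0.5144·K_p = 100.
K_p = (100 − 1)/0.5144 = 192.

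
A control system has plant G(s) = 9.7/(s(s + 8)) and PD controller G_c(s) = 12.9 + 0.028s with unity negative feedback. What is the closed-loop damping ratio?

Forward path: (12.9 + 0.028s)·9.7/(s(s+8)). The closed-loop characteristic equation is s² + (8 + 9.7·0.028)s + 9.7·12.9 = 0.
That is s² + 8.272s + 125.1 = 0, so ω_n = 11.19 rad/s and ζ = 8.272/(2·11.19) = 0.3697.

ζ = 0.37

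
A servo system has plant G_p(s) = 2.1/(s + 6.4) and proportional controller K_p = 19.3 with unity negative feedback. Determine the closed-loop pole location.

s = -46.93

Closed-loop transfer function: T(s) = K_p·G_p(s)/(1 + K_p·G_p(s)) = 40.53/(s + 6.4 + 40.53) = 40.53/(s + 46.93).
The closed-loop pole is at s = −46.93.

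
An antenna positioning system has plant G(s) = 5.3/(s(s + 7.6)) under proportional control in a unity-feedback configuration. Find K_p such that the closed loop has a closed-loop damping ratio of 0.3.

K_p = 30.3

Closed-loop characteristic equation: s² + 7.6s + K_p·5.3 = 0.
So ω_n = √(5.3K_p) and 2ζω_n = 7.6, giving ζ = 7.6/(2√(5.3K_p)).
Setting ζ = 0.3: √(5.3K_p) = 7.6/(2·0.3) = 12.67, so K_p = 160.4/5.3 = 30.3.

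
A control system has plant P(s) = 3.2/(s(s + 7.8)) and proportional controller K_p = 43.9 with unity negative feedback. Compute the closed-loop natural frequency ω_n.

With unity feedback the closed-loop characteristic equation is s² + 7.8s + 43.9·3.2 = s² + 7.8s + 140.5 = 0.
Matching s² + 2ζω_n s + ω_n²: ω_n = √140.5 = 11.85 rad/s and 2ζω_n = 7.8, so ζ = 7.8/(2·11.85) = 0.329.

ω_n = 11.9 rad/s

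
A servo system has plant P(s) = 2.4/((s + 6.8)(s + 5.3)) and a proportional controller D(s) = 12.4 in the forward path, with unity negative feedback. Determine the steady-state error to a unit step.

The loop is type 0. Static position error constant K_pos = D(0)·P(0) = 12.4·0.06659 = 0.8257.
Steady-state error to a unit step: e_ss = 1/(1+K_pos) = 1/1.826 = 0.548.

0.548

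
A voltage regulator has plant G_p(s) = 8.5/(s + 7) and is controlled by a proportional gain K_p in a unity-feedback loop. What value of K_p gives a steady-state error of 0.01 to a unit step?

For a type-0 loop with proportional control, e_ss = 1/(1 + K_p·G_p(0)).
G_p(0) = 1.214. Require 1/(1 + K_p·1.214) = 0.01, so 1 + 1.214·K_p = 100.
K_p = (100 − 1)/1.214 = 81.5.

K_p = 81.5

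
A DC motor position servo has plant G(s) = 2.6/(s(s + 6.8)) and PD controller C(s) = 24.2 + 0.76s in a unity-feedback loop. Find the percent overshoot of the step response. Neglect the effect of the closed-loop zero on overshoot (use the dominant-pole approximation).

12.4%

Forward path: (24.2 + 0.76s)·2.6/(s(s+6.8)). The closed-loop characteristic equation is s² + (6.8 + 2.6·0.76)s + 2.6·24.2 = 0.
That is s² + 8.776s + 62.92 = 0, so ω_n = 7.932 rad/s and ζ = 8.776/(2·7.932) = 0.5532.
%OS = 100·exp(−πζ/√(1−ζ²)) = 12.4%.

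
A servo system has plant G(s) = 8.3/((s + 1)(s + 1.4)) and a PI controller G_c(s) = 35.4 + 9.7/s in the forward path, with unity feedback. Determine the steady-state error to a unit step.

The open loop G_c(s)G(s) has a pole at the origin (type 1), so the static position error constant is infinite and e_ss = 1/(1+∞) = 0.

0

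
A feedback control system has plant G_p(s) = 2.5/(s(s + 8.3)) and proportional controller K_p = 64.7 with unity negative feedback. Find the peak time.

From 1 + K_pG_p(s) = 0: s² + 8.3s + 161.8 = 0 ⇒ ω_n = 12.72, ζ = 0.3263.
Damped frequency ω_d = ω_n√(1−ζ²) = 12.02 rad/s, so peak time T_p = π/ω_d = 0.261 s.

T_p = 0.261 s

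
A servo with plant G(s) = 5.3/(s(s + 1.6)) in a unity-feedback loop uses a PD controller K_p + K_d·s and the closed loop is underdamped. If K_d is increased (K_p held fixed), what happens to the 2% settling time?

decrease

Characteristic equation s² + (1.6 + 5.3K_d)s + 5.3K_p = 0: raising K_d increases ζω_n = (1.6+5.3K_d)/2 while the loop stays underdamped, so T_s ≈ 4/(ζω_n) decreases.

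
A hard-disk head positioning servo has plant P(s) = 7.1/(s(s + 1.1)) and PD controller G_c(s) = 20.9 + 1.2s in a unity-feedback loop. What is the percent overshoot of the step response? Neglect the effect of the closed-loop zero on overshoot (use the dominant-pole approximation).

25.9%

Forward path: (20.9 + 1.2s)·7.1/(s(s+1.1)). The closed-loop characteristic equation is s² + (1.1 + 7.1·1.2)s + 7.1·20.9 = 0.
That is s² + 9.62s + 148.4 = 0, so ω_n = 12.18 rad/s and ζ = 9.62/(2·12.18) = 0.3949.
%OS = 100·exp(−πζ/√(1−ζ²)) = 25.9%.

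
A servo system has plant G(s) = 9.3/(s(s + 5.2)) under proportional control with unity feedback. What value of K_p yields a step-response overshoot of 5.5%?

From %OS = 100·exp(−πζ/√(1−ζ²)) = 5.5%, ζ = −ln(0.055)/√(π²+ln²(0.055)) = 0.6783.
Characteristic equation s² + 5.2s + 9.3K_p = 0 gives ζ = 5.2/(2√(9.3K_p)).
Setting ζ = 0.6783: √(9.3K_p) = 5.2/(2·0.6783) = 3.833, so K_p = 14.69/9.3 = 1.58.

K_p = 1.58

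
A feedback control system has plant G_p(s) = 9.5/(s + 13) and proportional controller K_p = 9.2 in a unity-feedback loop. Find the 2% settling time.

T_s ≈ 0.0398 s

Closed-loop transfer function: T(s) = K_p·G_p(s)/(1 + K_p·G_p(s)) = 87.4/(s + 13 + 87.4) = 87.4/(s + 100.4).
Time constant τ = 1/100.4 = 0.00996 s, so the 2% settling time is about 4τ = 0.0398 s.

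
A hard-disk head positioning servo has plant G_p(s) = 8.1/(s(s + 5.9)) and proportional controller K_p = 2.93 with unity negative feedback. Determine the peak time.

Closed-loop characteristic equation: s² + 5.9s + 23.73 = 0, so ω_n = 4.872 rad/s and ζ = 5.9/(2·4.872) = 0.6055.
Damped frequency ω_d = ω_n√(1−ζ²) = 3.877 rad/s, so peak time T_p = π/ω_d = 0.81 s.

T_p = 0.81 s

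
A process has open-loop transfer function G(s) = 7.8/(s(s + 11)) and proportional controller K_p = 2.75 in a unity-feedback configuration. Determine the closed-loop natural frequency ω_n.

1 + K_p·G(s) = 0 gives s² + 11s + 21.45 = 0.
Matching s² + 2ζω_n s + ω_n²: ω_n = √21.45 = 4.631 rad/s and 2ζω_n = 11, so ζ = 11/(2·4.631) = 1.19.

ω_n = 4.63 rad/s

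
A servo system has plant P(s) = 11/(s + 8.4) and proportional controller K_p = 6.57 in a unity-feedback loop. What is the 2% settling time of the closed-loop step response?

Closed-loop transfer function: T(s) = K_p·P(s)/(1 + K_p·P(s)) = 72.27/(s + 8.4 + 72.27) = 72.27/(s + 80.67).
Time constant τ = 1/80.67 = 0.0124 s, so the 2% settling time is about 4τ = 0.0496 s.

T_s ≈ 0.0496 s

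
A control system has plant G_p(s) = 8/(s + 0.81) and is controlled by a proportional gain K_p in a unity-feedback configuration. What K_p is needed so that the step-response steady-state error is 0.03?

K_p = 3.27

Steady-state error for a unit step on this type-0 loop is 1/(1 + K_p·G_p(0)).
G_p(0) = 9.877. Require 1/(1 + K_p·9.877) = 0.03, so 1 + 9.877·K_p = 33.33.
K_p = (33.33 − 1)/9.877 = 3.27.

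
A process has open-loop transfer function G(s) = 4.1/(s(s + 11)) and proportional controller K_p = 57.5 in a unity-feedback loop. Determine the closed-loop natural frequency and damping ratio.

ω_n = 15.4 rad/s, ζ = 0.358

With unity feedback the closed-loop characteristic equation is s² + 11s + 57.5·4.1 = s² + 11s + 235.7 = 0.
Matching s² + 2ζω_n s + ω_n²: ω_n = √235.7 = 15.35 rad/s and 2ζω_n = 11, so ζ = 11/(2·15.35) = 0.358.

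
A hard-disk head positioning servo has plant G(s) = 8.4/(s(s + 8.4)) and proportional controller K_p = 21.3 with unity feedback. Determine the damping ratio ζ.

With unity feedback the closed-loop characteristic equation is s² + 8.4s + 21.3·8.4 = s² + 8.4s + 178.9 = 0.
So ω_n² = 178.9 ⇒ ω_n = 13.38 rad/s, and ζ = 8.4/(2ω_n) = 0.314.

ζ = 0.314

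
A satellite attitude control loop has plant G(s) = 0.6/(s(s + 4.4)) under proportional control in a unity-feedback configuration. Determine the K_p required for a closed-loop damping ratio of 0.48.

K_p = 35

Closed-loop characteristic equation: s² + 4.4s + K_p·0.6 = 0.
So ω_n = √(0.6K_p) and 2ζω_n = 4.4, giving ζ = 4.4/(2√(0.6K_p)).
Setting ζ = 0.48: √(0.6K_p) = 4.4/(2·0.48) = 4.583, so K_p = 21.01/0.6 = 35.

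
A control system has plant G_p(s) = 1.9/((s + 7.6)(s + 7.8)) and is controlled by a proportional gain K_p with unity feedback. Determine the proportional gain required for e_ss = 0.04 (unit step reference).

K_p = 749

Steady-state error for a unit step on this type-0 loop is 1/(1 + K_p·G_p(0)).
G_p(0) = 0.03205. Require 1/(1 + K_p·0.03205) = 0.04, so 1 + 0.03205·K_p = 25.
K_p = (25 − 1)/0.03205 = 749.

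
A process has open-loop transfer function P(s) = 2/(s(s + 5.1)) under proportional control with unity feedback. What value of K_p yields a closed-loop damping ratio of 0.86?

K_p = 4.4

Closed-loop characteristic equation: s² + 5.1s + K_p·2 = 0.
So ω_n = √(2K_p) and 2ζω_n = 5.1, giving ζ = 5.1/(2√(2K_p)).
Setting ζ = 0.86: √(2K_p) = 5.1/(2·0.86) = 2.965, so K_p = 8.792/2 = 4.4.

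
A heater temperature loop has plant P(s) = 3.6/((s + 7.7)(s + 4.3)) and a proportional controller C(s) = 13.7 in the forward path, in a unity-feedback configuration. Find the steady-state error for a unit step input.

0.402

The loop is type 0. Static position error constant K_pos = C(0)·P(0) = 13.7·0.1087 = 1.49.
Steady-state error to a unit step: e_ss = 1/(1+K_pos) = 1/2.49 = 0.402.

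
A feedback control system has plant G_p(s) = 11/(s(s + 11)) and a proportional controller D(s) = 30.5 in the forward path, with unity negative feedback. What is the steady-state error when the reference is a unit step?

The open loop D(s)G_p(s) has a pole at the origin (type 1), so the static position error constant is infinite and e_ss = 1/(1+∞) = 0.

0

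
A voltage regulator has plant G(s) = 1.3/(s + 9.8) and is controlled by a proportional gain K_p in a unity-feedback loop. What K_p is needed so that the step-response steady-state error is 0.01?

K_p = 746

Steady-state error for a unit step on this type-0 loop is 1/(1 + K_p·G(0)).
G(0) = 0.1327. Require 1/(1 + K_p·0.1327) = 0.01, so 1 + 0.1327·K_p = 100.
K_p = (100 − 1)/0.1327 = 746.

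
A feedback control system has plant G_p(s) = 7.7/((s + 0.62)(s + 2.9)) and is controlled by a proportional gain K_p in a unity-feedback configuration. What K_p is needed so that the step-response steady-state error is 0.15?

Steady-state error for a unit step on this type-0 loop is 1/(1 + K_p·G_p(0)).
G_p(0) = 4.283. Require 1/(1 + K_p·4.283) = 0.15, so 1 + 4.283·K_p = 6.667.
K_p = (6.667 − 1)/4.283 = 1.32.

K_p = 1.32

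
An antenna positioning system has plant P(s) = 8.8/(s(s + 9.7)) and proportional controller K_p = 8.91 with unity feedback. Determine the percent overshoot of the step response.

Closed-loop characteristic equation: s² + 9.7s + 78.41 = 0, so ω_n = 8.855 rad/s and ζ = 9.7/(2·8.855) = 0.5477.
%OS = 100·exp(−πζ/√(1−ζ²)) = 100·exp(−π·0.5477/√0.7) = 12.8%.

12.8%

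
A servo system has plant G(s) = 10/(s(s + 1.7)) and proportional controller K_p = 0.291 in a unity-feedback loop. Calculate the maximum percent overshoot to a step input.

16.4%

From 1 + K_pG(s) = 0: s² + 1.7s + 2.91 = 0 ⇒ ω_n = 1.706, ζ = 0.4983.
%OS = 100·exp(−πζ/√(1−ζ²)) = 100·exp(−π·0.4983/√0.7517) = 16.4%.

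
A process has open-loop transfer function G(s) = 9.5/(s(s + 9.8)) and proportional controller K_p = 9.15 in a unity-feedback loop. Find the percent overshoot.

14.4%

From 1 + K_pG(s) = 0: s² + 9.8s + 86.92 = 0 ⇒ ω_n = 9.323, ζ = 0.5256.
%OS = 100·exp(−πζ/√(1−ζ²)) = 100·exp(−π·0.5256/√0.7238) = 14.4%.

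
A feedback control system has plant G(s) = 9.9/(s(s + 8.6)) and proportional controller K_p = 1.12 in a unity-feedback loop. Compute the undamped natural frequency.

ω_n = 3.33 rad/s

1 + K_p·G(s) = 0 gives s² + 8.6s + 11.09 = 0.
So ω_n² = 11.09 ⇒ ω_n = 3.33 rad/s, and ζ = 8.6/(2ω_n) = 1.29.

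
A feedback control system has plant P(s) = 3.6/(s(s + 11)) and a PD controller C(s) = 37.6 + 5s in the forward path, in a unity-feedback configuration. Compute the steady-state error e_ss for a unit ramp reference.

0.0813

The loop has one pole at the origin (type 1). Velocity error constant K_v = lim_{s→0} s·C(s)P(s) = 37.6·3.6/11 = 12.31.
Steady-state error to a unit ramp: e_ss = 1/K_v = 0.0813.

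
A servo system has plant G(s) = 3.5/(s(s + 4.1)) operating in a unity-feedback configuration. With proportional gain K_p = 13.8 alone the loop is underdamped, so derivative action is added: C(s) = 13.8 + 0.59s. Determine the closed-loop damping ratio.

Forward path: (13.8 + 0.59s)·3.5/(s(s+4.1)). The closed-loop characteristic equation is s² + (4.1 + 3.5·0.59)s + 3.5·13.8 = 0.
That is s² + 6.165s + 48.3 = 0, so ω_n = 6.95 rad/s and ζ = 6.165/(2·6.95) = 0.4435.

ζ = 0.444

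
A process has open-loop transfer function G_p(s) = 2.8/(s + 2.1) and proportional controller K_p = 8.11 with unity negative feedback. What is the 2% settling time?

T_s ≈ 0.161 s

Closed-loop transfer function: T(s) = K_p·G_p(s)/(1 + K_p·G_p(s)) = 22.71/(s + 2.1 + 22.71) = 22.71/(s + 24.81).
Time constant τ = 1/24.81 = 0.04031 s, so the 2% settling time is about 4τ = 0.161 s.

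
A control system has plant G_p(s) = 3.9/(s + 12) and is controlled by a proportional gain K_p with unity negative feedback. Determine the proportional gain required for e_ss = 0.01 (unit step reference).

Steady-state error for a unit step on this type-0 loop is 1/(1 + K_p·G_p(0)).
G_p(0) = 0.325. Require 1/(1 + K_p·0.325) = 0.01, so 1 + 0.325·K_p = 100.
K_p = (100 − 1)/0.325 = 305.

K_p = 305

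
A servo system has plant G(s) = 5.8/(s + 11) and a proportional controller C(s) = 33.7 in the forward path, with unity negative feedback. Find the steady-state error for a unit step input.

The loop is type 0. Static position error constant K_pos = C(0)·G(0) = 33.7·0.5273 = 17.77.
Steady-state error to a unit step: e_ss = 1/(1+K_pos) = 1/18.77 = 0.0533.

0.0533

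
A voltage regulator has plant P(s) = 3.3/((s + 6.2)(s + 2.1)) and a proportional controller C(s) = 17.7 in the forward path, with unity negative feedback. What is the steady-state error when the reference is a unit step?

0.182

The loop is type 0. Static position error constant K_pos = C(0)·P(0) = 17.7·0.2535 = 4.486.
Steady-state error to a unit step: e_ss = 1/(1+K_pos) = 1/5.486 = 0.182.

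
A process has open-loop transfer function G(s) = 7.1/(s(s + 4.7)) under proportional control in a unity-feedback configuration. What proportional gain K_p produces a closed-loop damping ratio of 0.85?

Closed-loop characteristic equation: s² + 4.7s + K_p·7.1 = 0.
So ω_n = √(7.1K_p) and 2ζω_n = 4.7, giving ζ = 4.7/(2√(7.1K_p)).
Setting ζ = 0.85: √(7.1K_p) = 4.7/(2·0.85) = 2.765, so K_p = 7.644/7.1 = 1.08.

K_p = 1.08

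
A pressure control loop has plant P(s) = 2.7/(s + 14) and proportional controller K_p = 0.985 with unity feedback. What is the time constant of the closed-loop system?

Closed-loop transfer function: T(s) = K_p·P(s)/(1 + K_p·P(s)) = 2.659/(s + 14 + 2.659) = 2.659/(s + 16.66).
Time constant τ = 1/16.66 = 0.06 s.

τ = 0.06 s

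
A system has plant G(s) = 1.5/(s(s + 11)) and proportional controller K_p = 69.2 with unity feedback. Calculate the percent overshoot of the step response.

13.3%

From 1 + K_pG(s) = 0: s² + 11s + 103.8 = 0 ⇒ ω_n = 10.19, ζ = 0.5398.
%OS = 100·exp(−πζ/√(1−ζ²)) = 100·exp(−π·0.5398/√0.7086) = 13.3%.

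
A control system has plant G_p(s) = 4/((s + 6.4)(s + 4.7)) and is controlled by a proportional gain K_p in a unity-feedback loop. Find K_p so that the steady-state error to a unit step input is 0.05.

For a type-0 loop with proportional control, e_ss = 1/(1 + K_p·G_p(0)).
G_p(0) = 0.133. Require 1/(1 + K_p·0.133) = 0.05, so 1 + 0.133·K_p = 20.
K_p = (20 − 1)/0.133 = 143.

K_p = 143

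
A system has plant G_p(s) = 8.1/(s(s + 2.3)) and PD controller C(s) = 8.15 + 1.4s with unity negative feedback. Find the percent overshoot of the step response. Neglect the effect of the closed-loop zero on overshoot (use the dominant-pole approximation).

Forward path: (8.15 + 1.4s)·8.1/(s(s+2.3)). The closed-loop characteristic equation is s² + (2.3 + 8.1·1.4)s + 8.1·8.15 = 0.
That is s² + 13.64s + 66.02 = 0, so ω_n = 8.125 rad/s and ζ = 13.64/(2·8.125) = 0.8394.
%OS = 100·exp(−πζ/√(1−ζ²)) = 0.782%.

0.782%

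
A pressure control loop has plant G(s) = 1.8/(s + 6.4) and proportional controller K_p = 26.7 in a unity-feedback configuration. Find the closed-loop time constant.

Closed-loop transfer function: T(s) = K_p·G(s)/(1 + K_p·G(s)) = 48.06/(s + 6.4 + 48.06) = 48.06/(s + 54.46).
Time constant τ = 1/54.46 = 0.0184 s.

τ = 0.0184 s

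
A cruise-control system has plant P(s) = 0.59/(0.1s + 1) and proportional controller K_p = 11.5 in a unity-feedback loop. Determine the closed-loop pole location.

s = -77.85

Closed loop: T(s) = K_p·P/(1+K_p·P) = 6.785/(0.1s + 1 + 6.785), with pole at s = −(1 + 6.785)/0.1 = −77.85.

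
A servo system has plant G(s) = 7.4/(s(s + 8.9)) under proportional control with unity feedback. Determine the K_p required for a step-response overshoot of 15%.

K_p = 10

From %OS = 100·exp(−πζ/√(1−ζ²)) = 15%, ζ = −ln(0.15)/√(π²+ln²(0.15)) = 0.5169.
Characteristic equation s² + 8.9s + 7.4K_p = 0 gives ζ = 8.9/(2√(7.4K_p)).
Setting ζ = 0.5169: √(7.4K_p) = 8.9/(2·0.5169) = 8.609, so K_p = 74.11/7.4 = 10.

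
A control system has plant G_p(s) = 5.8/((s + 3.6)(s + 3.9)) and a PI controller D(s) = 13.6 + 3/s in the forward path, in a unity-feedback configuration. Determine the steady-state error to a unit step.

0

The open loop D(s)G_p(s) has a pole at the origin (type 1), so the static position error constant is infinite and e_ss = 1/(1+∞) = 0.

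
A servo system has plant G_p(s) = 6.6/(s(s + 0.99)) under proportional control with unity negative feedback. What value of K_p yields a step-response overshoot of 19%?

From %OS = 100·exp(−πζ/√(1−ζ²)) = 19%, ζ = −ln(0.19)/√(π²+ln²(0.19)) = 0.4673.
Characteristic equation s² + 0.99s + 6.6K_p = 0 gives ζ = 0.99/(2√(6.6K_p)).
Setting ζ = 0.4673: √(6.6K_p) = 0.99/(2·0.4673) = 1.059, so K_p = 1.122/6.6 = 0.17.

K_p = 0.17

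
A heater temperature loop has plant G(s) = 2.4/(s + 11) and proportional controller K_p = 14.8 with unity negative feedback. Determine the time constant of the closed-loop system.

τ = 0.0215 s

Closed-loop transfer function: T(s) = K_p·G(s)/(1 + K_p·G(s)) = 35.52/(s + 11 + 35.52) = 35.52/(s + 46.52).
Time constant τ = 1/46.52 = 0.0215 s.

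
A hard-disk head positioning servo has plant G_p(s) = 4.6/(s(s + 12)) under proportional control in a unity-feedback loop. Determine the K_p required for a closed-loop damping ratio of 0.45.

K_p = 38.6

Closed-loop characteristic equation: s² + 12s + K_p·4.6 = 0.
So ω_n = √(4.6K_p) and 2ζω_n = 12, giving ζ = 12/(2√(4.6K_p)).
Setting ζ = 0.45: √(4.6K_p) = 12/(2·0.45) = 13.33, so K_p = 177.8/4.6 = 38.6.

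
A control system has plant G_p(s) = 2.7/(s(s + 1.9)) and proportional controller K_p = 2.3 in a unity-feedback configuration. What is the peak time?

T_p = 1.36 s

From 1 + K_pG_p(s) = 0: s² + 1.9s + 6.21 = 0 ⇒ ω_n = 2.492, ζ = 0.3812.
Damped frequency ω_d = ω_n√(1−ζ²) = 2.304 rad/s, so peak time T_p = π/ω_d = 1.36 s.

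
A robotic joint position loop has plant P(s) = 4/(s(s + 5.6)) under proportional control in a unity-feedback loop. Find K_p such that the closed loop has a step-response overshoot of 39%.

From %OS = 100·exp(−πζ/√(1−ζ²)) = 39%, ζ = −ln(0.39)/√(π²+ln²(0.39)) = 0.2871.
Characteristic equation s² + 5.6s + 4K_p = 0 gives ζ = 5.6/(2√(4K_p)).
Setting ζ = 0.2871: √(4K_p) = 5.6/(2·0.2871) = 9.753, so K_p = 95.11/4 = 23.8.

K_p = 23.8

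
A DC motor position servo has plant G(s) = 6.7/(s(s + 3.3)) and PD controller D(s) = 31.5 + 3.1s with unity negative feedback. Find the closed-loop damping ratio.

Forward path: (31.5 + 3.1s)·6.7/(s(s+3.3)). The closed-loop characteristic equation is s² + (3.3 + 6.7·3.1)s + 6.7·31.5 = 0.
That is s² + 24.07s + 211.1 = 0, so ω_n = 14.53 rad/s and ζ = 24.07/(2·14.53) = 0.8284.

ζ = 0.828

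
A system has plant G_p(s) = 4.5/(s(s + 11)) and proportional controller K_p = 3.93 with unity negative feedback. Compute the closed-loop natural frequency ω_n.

With unity feedback the closed-loop characteristic equation is s² + 11s + 3.93·4.5 = s² + 11s + 17.69 = 0.
Matching s² + 2ζω_n s + ω_n²: ω_n = √17.69 = 4.205 rad/s and 2ζω_n = 11, so ζ = 11/(2·4.205) = 1.31.

ω_n = 4.21 rad/s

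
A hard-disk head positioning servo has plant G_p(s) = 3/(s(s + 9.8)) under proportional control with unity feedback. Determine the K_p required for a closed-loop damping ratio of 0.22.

Closed-loop characteristic equation: s² + 9.8s + K_p·3 = 0.
So ω_n = √(3K_p) and 2ζω_n = 9.8, giving ζ = 9.8/(2√(3K_p)).
Setting ζ = 0.22: √(3K_p) = 9.8/(2·0.22) = 22.27, so K_p = 496.1/3 = 165.

K_p = 165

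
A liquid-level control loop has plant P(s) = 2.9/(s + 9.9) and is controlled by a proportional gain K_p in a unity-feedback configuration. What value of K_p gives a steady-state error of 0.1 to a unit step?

The loop is type 0, so e_ss(step) = 1/(1 + K_pos) with K_pos = K_p·P(0).
P(0) = 0.2929. Require 1/(1 + K_p·0.2929) = 0.1, so 1 + 0.2929·K_p = 10.
K_p = (10 − 1)/0.2929 = 30.7.

K_p = 30.7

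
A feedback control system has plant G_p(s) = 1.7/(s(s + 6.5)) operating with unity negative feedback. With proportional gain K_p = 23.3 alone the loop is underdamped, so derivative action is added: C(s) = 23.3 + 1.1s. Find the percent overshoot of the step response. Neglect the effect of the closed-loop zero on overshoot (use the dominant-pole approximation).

6.1%

Forward path: (23.3 + 1.1s)·1.7/(s(s+6.5)). The closed-loop characteristic equation is s² + (6.5 + 1.7·1.1)s + 1.7·23.3 = 0.
That is s² + 8.37s + 39.61 = 0, so ω_n = 6.294 rad/s and ζ = 8.37/(2·6.294) = 0.665.
%OS = 100·exp(−πζ/√(1−ζ²)) = 6.1%.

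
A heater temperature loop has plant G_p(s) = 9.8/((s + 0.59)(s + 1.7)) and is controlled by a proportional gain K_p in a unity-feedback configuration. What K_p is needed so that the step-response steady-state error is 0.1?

For a type-0 loop with proportional control, e_ss = 1/(1 + K_p·G_p(0)).
G_p(0) = 9.771. Require 1/(1 + K_p·9.771) = 0.1, so 1 + 9.771·K_p = 10.
K_p = (10 − 1)/9.771 = 0.921.

K_p = 0.921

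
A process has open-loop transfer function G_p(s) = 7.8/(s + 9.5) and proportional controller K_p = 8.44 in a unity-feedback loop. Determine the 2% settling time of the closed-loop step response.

Closed-loop transfer function: T(s) = K_p·G_p(s)/(1 + K_p·G_p(s)) = 65.83/(s + 9.5 + 65.83) = 65.83/(s + 75.33).
Time constant τ = 1/75.33 = 0.01327 s, so the 2% settling time is about 4τ = 0.0531 s.

T_s ≈ 0.0531 s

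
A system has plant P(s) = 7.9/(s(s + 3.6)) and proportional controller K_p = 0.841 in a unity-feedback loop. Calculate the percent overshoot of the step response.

The closed-loop denominator s² + 3.6s + 6.644 gives ω_n = √6.644 = 2.578 and ζ = 3.6/(2ω_n) = 0.6983.
%OS = 100·exp(−πζ/√(1−ζ²)) = 100·exp(−π·0.6983/√0.5123) = 4.67%.

4.67%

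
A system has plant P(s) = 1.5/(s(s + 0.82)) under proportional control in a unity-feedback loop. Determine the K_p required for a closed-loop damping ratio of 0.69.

K_p = 0.235

Closed-loop characteristic equation: s² + 0.82s + K_p·1.5 = 0.
So ω_n = √(1.5K_p) and 2ζω_n = 0.82, giving ζ = 0.82/(2√(1.5K_p)).
Setting ζ = 0.69: √(1.5K_p) = 0.82/(2·0.69) = 0.5942, so K_p = 0.3531/1.5 = 0.235.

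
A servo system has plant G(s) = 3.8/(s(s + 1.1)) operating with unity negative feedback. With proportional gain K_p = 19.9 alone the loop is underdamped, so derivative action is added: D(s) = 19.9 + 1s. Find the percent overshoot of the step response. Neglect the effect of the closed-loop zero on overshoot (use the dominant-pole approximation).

39.8%

Forward path: (19.9 + 1s)·3.8/(s(s+1.1)). The closed-loop characteristic equation is s² + (1.1 + 3.8·1)s + 3.8·19.9 = 0.
That is s² + 4.9s + 75.62 = 0, so ω_n = 8.696 rad/s and ζ = 4.9/(2·8.696) = 0.2817.
%OS = 100·exp(−πζ/√(1−ζ²)) = 39.8%.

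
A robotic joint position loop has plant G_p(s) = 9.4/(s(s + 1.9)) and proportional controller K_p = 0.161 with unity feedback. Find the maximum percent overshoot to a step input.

From 1 + K_pG_p(s) = 0: s² + 1.9s + 1.513 = 0 ⇒ ω_n = 1.23, ζ = 0.7722.
%OS = 100·exp(−πζ/√(1−ζ²)) = 100·exp(−π·0.7722/√0.4037) = 2.2%.

2.2%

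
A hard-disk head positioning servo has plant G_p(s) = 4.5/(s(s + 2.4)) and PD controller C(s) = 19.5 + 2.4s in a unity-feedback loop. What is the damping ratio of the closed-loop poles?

ζ = 0.705

Forward path: (19.5 + 2.4s)·4.5/(s(s+2.4)). The closed-loop characteristic equation is s² + (2.4 + 4.5·2.4)s + 4.5·19.5 = 0.
That is s² + 13.2s + 87.75 = 0, so ω_n = 9.367 rad/s and ζ = 13.2/(2·9.367) = 0.7046.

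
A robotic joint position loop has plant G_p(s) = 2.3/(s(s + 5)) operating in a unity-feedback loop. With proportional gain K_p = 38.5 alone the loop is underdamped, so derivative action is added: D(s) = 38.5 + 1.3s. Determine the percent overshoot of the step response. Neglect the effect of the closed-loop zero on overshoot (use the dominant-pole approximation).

Forward path: (38.5 + 1.3s)·2.3/(s(s+5)). The closed-loop characteristic equation is s² + (5 + 2.3·1.3)s + 2.3·38.5 = 0.
That is s² + 7.99s + 88.55 = 0, so ω_n = 9.41 rad/s and ζ = 7.99/(2·9.41) = 0.4245.
%OS = 100·exp(−πζ/√(1−ζ²)) = 22.9%.

22.9%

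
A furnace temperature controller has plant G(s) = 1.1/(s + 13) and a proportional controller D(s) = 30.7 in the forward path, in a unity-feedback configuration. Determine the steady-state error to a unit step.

The loop is type 0. Static position error constant K_pos = D(0)·G(0) = 30.7·0.08462 = 2.598.
Steady-state error to a unit step: e_ss = 1/(1+K_pos) = 1/3.598 = 0.278.

0.278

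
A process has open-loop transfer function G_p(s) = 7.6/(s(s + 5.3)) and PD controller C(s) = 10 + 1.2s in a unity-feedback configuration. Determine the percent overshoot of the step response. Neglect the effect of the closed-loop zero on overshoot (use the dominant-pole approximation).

0.983%

Forward path: (10 + 1.2s)·7.6/(s(s+5.3)). The closed-loop characteristic equation is s² + (5.3 + 7.6·1.2)s + 7.6·10 = 0.
That is s² + 14.42s + 76 = 0, so ω_n = 8.718 rad/s and ζ = 14.42/(2·8.718) = 0.827.
%OS = 100·exp(−πζ/√(1−ζ²)) = 0.983%.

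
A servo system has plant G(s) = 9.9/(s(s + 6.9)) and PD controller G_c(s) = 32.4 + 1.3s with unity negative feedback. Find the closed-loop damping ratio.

ζ = 0.552

Forward path: (32.4 + 1.3s)·9.9/(s(s+6.9)). The closed-loop characteristic equation is s² + (6.9 + 9.9·1.3)s + 9.9·32.4 = 0.
That is s² + 19.77s + 320.8 = 0, so ω_n = 17.91 rad/s and ζ = 19.77/(2·17.91) = 0.5519.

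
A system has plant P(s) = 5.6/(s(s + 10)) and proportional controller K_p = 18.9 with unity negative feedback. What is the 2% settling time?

T_s ≈ 0.8 s

From 1 + K_pP(s) = 0: s² + 10s + 105.8 = 0 ⇒ ω_n = 10.29, ζ = 0.486.
2% settling time T_s ≈ 4/(ζω_n) = 4/5 = 0.8 s.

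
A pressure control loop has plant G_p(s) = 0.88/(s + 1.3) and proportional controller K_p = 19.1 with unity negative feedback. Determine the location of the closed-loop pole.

Closed-loop transfer function: T(s) = K_p·G_p(s)/(1 + K_p·G_p(s)) = 16.81/(s + 1.3 + 16.81) = 16.81/(s + 18.11).
The closed-loop pole is at s = −18.11.

s = -18.11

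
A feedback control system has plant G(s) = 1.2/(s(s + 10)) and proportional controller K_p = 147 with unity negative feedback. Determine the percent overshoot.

27.9%

The closed-loop denominator s² + 10s + 176.4 gives ω_n = √176.4 = 13.28 and ζ = 10/(2ω_n) = 0.3765.
%OS = 100·exp(−πζ/√(1−ζ²)) = 100·exp(−π·0.3765/√0.8583) = 27.9%.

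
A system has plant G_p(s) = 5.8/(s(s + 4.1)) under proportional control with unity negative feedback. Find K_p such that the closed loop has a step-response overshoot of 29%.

K_p = 5.39

From %OS = 100·exp(−πζ/√(1−ζ²)) = 29%, ζ = −ln(0.29)/√(π²+ln²(0.29)) = 0.3666.
Characteristic equation s² + 4.1s + 5.8K_p = 0 gives ζ = 4.1/(2√(5.8K_p)).
Setting ζ = 0.3666: √(5.8K_p) = 4.1/(2·0.3666) = 5.592, so K_p = 31.27/5.8 = 5.39.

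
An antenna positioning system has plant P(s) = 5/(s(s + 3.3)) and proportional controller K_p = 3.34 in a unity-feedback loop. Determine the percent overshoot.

25%

From 1 + K_pP(s) = 0: s² + 3.3s + 16.7 = 0 ⇒ ω_n = 4.087, ζ = 0.4038.
%OS = 100·exp(−πζ/√(1−ζ²)) = 100·exp(−π·0.4038/√0.837) = 25%.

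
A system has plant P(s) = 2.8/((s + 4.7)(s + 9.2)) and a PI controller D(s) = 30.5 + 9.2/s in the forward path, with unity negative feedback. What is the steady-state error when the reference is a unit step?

The open loop D(s)P(s) has a pole at the origin (type 1), so the static position error constant is infinite and e_ss = 1/(1+∞) = 0.

0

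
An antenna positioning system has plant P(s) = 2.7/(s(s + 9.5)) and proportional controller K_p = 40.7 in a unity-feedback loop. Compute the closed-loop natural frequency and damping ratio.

With unity feedback the closed-loop characteristic equation is s² + 9.5s + 40.7·2.7 = s² + 9.5s + 109.9 = 0.
Matching s² + 2ζω_n s + ω_n²: ω_n = √109.9 = 10.48 rad/s and 2ζω_n = 9.5, so ζ = 9.5/(2·10.48) = 0.453.

ω_n = 10.5 rad/s, ζ = 0.453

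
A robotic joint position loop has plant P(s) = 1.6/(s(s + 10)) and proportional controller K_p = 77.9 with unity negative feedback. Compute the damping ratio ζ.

ζ = 0.448

1 + K_p·P(s) = 0 gives s² + 10s + 124.6 = 0.
Matching s² + 2ζω_n s + ω_n²: ω_n = √124.6 = 11.16 rad/s and 2ζω_n = 10, so ζ = 10/(2·11.16) = 0.448.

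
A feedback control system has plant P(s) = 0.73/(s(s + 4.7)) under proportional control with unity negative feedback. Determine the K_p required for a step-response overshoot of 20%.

K_p = 36.4

From %OS = 100·exp(−πζ/√(1−ζ²)) = 20%, ζ = −ln(0.2)/√(π²+ln²(0.2)) = 0.4559.
Characteristic equation s² + 4.7s + 0.73K_p = 0 gives ζ = 4.7/(2√(0.73K_p)).
Setting ζ = 0.4559: √(0.73K_p) = 4.7/(2·0.4559) = 5.154, so K_p = 26.56/0.73 = 36.4.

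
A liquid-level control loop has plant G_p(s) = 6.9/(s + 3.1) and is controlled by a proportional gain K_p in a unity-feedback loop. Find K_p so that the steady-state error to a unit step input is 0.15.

The loop is type 0, so e_ss(step) = 1/(1 + K_pos) with K_pos = K_p·G_p(0).
G_p(0) = 2.226. Require 1/(1 + K_p·2.226) = 0.15, so 1 + 2.226·K_p = 6.667.
K_p = (6.667 − 1)/2.226 = 2.55.

K_p = 2.55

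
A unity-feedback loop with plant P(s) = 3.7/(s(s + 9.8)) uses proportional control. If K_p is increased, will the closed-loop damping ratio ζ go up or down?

ζ = 9.8/(2√(3.7K_p)); increasing K_p raises the denominator, so ζ falls.

decrease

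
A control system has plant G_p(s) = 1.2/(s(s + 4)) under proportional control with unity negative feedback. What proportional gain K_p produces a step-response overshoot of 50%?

K_p = 71.8

From %OS = 100·exp(−πζ/√(1−ζ²)) = 50%, ζ = −ln(0.5)/√(π²+ln²(0.5)) = 0.2155.
Characteristic equation s² + 4s + 1.2K_p = 0 gives ζ = 4/(2√(1.2K_p)).
Setting ζ = 0.2155: √(1.2K_p) = 4/(2·0.2155) = 9.283, so K_p = 86.17/1.2 = 71.8.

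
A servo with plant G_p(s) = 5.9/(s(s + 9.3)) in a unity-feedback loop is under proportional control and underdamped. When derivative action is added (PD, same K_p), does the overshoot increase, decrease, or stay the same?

With PD the characteristic equation becomes s² + (a + K·K_d)s + K·K_p = 0; the damping term grows, ζ rises, overshoot falls.

decrease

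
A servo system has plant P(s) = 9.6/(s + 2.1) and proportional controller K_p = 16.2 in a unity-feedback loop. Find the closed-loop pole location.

s = -157.6

Closed-loop transfer function: T(s) = K_p·P(s)/(1 + K_p·P(s)) = 155.5/(s + 2.1 + 155.5) = 155.5/(s + 157.6).
The closed-loop pole is at s = −157.6.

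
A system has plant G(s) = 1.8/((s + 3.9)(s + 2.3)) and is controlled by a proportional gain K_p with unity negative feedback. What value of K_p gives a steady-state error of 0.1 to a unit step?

K_p = 44.8

For a type-0 loop with proportional control, e_ss = 1/(1 + K_p·G(0)).
G(0) = 0.2007. Require 1/(1 + K_p·0.2007) = 0.1, so 1 + 0.2007·K_p = 10.
K_p = (10 − 1)/0.2007 = 44.8.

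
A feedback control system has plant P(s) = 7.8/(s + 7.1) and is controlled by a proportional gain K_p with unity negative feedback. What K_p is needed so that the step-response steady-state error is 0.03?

K_p = 29.4

Steady-state error for a unit step on this type-0 loop is 1/(1 + K_p·P(0)).
P(0) = 1.099. Require 1/(1 + K_p·1.099) = 0.03, so 1 + 1.099·K_p = 33.33.
K_p = (33.33 − 1)/1.099 = 29.4.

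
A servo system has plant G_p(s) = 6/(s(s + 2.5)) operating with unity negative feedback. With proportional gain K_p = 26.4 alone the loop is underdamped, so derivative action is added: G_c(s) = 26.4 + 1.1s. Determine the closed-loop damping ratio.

Forward path: (26.4 + 1.1s)·6/(s(s+2.5)). The closed-loop characteristic equation is s² + (2.5 + 6·1.1)s + 6·26.4 = 0.
That is s² + 9.1s + 158.4 = 0, so ω_n = 12.59 rad/s and ζ = 9.1/(2·12.59) = 0.3615.

ζ = 0.362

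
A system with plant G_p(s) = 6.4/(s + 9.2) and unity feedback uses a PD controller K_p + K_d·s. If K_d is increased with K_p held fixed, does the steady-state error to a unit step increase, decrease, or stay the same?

unchanged

At s = 0 the derivative term contributes nothing: C(0) = K_p regardless of K_d, so K_pos = K_p·G_p(0) and e_ss are unchanged.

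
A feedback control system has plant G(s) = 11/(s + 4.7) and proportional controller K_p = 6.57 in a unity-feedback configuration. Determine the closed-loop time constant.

τ = 0.013 s

Closed-loop transfer function: T(s) = K_p·G(s)/(1 + K_p·G(s)) = 72.27/(s + 4.7 + 72.27) = 72.27/(s + 76.97).
Time constant τ = 1/76.97 = 0.013 s.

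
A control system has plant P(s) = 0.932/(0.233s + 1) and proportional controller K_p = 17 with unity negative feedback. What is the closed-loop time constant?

Closed loop: T(s) = K_p·P/(1+K_p·P) = 15.84/(0.233s + 1 + 15.84), with pole at s = −(1 + 15.84)/0.233 = −72.29.
Closed-loop time constant τ = 1/72.29 = 0.0138 s.

τ = 0.0138 s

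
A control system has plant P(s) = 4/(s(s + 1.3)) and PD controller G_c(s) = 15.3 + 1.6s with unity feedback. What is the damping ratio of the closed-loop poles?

Forward path: (15.3 + 1.6s)·4/(s(s+1.3)). The closed-loop characteristic equation is s² + (1.3 + 4·1.6)s + 4·15.3 = 0.
That is s² + 7.7s + 61.2 = 0, so ω_n = 7.823 rad/s and ζ = 7.7/(2·7.823) = 0.4921.

ζ = 0.492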